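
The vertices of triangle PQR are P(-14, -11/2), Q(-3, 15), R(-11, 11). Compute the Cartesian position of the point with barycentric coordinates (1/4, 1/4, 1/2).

(-39/4, 63/8)

S = (1/4)·P + (1/4)·Q + (1/2)·R.
x-coordinate: (1/4)·(-14) + (1/4)·(-3) + (1/2)·(-11) = -39/4.
y-coordinate: (1/4)·(-11/2) + (1/4)·15 + (1/2)·11 = 63/8.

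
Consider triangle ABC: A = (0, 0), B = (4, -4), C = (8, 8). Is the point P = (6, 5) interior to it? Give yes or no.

Barycentric coordinates of P: (3/16, 1/8, 11/16).
The three coordinates are positive, positive, positive; a point is interior exactly when all three are positive.

yes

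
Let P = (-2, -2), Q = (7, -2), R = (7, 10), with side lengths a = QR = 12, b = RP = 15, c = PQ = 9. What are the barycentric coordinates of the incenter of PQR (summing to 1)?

The incenter has barycentric coordinates proportional to the opposite side lengths: (12 : 15 : 9).
Normalizing by 12+15+9 = 36 gives (1/3, 5/12, 1/4).

(1/3, 5/12, 1/4)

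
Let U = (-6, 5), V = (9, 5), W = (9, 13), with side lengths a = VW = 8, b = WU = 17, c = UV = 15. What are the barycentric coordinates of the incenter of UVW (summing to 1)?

(1/5, 17/40, 3/8)

The incenter has barycentric coordinates proportional to the opposite side lengths: (8 : 17 : 15).
Normalizing by 8+17+15 = 40 gives (1/5, 17/40, 3/8).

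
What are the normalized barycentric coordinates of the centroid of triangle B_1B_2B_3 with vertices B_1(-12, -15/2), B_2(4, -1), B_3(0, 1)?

The centroid is the average of the vertices, so each weight is 1/3.

(1/3, 1/3, 1/3)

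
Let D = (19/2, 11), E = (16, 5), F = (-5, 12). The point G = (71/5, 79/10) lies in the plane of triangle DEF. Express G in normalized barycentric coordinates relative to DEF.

(3/5, 1/2, -1/10)

Signed area of the reference triangle: [DEF] = ½·((19/2)·(5−12) + 16·(12−11) + (-5)·(11−5)) = ½·(-133/2 + 16 − 30) = -161/4.
[GEF] = ½·((71/5)·(5−12) + 16·(12−(79/10)) + (-5)·(79/10−5)) = ½·(-497/5 + 328/5 − 29/2) = -483/20, so the D-coordinate is (-483/20)/(-161/4) = 3/5.
[DGF] = ½·((19/2)·(79/10−12) + (71/5)·(12−11) + (-5)·(11−(79/10))) = ½·(-779/20 + 71/5 − 31/2) = -161/8, so the E-coordinate is 1/2.
[DEG] = ½·((19/2)·(5−(79/10)) + 16·(79/10−11) + (71/5)·(11−5)) = ½·(-551/20 − 248/5 + 426/5) = 161/40, so the F-coordinate is -1/10.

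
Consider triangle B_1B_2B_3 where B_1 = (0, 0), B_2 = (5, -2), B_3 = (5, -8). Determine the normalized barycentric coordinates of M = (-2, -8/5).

(7/5, -4/5, 2/5)

Signed area of the reference triangle: [B_1B_2B_3] = ½·(0·(-2−(-8)) + 5·(-8−0) + 5·(0−(-2))) = ½·(0 − 40 + 10) = -15.
[MB_2B_3] = ½·((-2)·(-2−(-8)) + 5·(-8−(-8/5)) + 5·(-8/5−(-2))) = ½·(-12 − 32 + 2) = -21, so the B_1-coordinate is (-21)/(-15) = 7/5.
[B_1MB_3] = ½·(0·(-8/5−(-8)) + (-2)·(-8−0) + 5·(0−(-8/5))) = ½·(0 + 16 + 8) = 12, so the B_2-coordinate is -4/5.
[B_1B_2M] = ½·(0·(-2−(-8/5)) + 5·(-8/5−0) + (-2)·(0−(-2))) = ½·(0 − 8 − 4) = -6, so the B_3-coordinate is 2/5.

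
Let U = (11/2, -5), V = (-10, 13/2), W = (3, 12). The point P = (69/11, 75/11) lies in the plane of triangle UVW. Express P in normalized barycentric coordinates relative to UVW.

Signed area of the reference triangle: [UVW] = ½·((11/2)·(13/2−12) + (-10)·(12−(-5)) + 3·(-5−(13/2))) = ½·(-121/4 − 170 − 69/2) = -939/8.
[PVW] = ½·((69/11)·(13/2−12) + (-10)·(12−(75/11)) + 3·(75/11−(13/2))) = ½·(-69/2 − 570/11 + 21/22) = -939/22, so the U-coordinate is (-939/22)/(-939/8) = 4/11.
[UPW] = ½·((11/2)·(75/11−12) + (69/11)·(12−(-5)) + 3·(-5−(75/11))) = ½·(-57/2 + 1173/11 − 390/11) = 939/44, so the V-coordinate is -2/11.
[UVP] = ½·((11/2)·(13/2−(75/11)) + (-10)·(75/11−(-5)) + (69/11)·(-5−(13/2))) = ½·(-7/4 − 1300/11 − 1587/22) = -8451/88, so the W-coordinate is 9/11.
Check: 4/11 − 2/11 + 9/11 = 1.

(4/11, -2/11, 9/11)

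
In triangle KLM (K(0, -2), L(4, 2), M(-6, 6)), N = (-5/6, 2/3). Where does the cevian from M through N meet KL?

(8/9, -10/9)

Barycentric coordinates of N with respect to KLM: (7/12, 1/6, 1/4).
On side KL the M-coordinate is zero; dropping N's M-weight 1/4 and renormalizing the remaining 7/12 : 1/6 gives weights 7/9, 2/9 on K, L.
J = (7/9)·(0, -2) + (2/9)·(4, 2) = (8/9, -10/9).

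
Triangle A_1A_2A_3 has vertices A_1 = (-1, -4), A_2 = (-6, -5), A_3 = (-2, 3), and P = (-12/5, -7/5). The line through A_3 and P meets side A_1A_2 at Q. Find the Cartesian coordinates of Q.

Barycentric coordinates of P with respect to A_1A_2A_3: (2/5, 1/5, 2/5).
On side A_1A_2 the A_3-coordinate is zero; dropping P's A_3-weight 2/5 and renormalizing the remaining 2/5 : 1/5 gives weights 2/3, 1/3 on A_1, A_2.
Q = (2/3)·(-1, -4) + (1/3)·(-6, -5) = (-8/3, -13/3).

(-8/3, -13/3)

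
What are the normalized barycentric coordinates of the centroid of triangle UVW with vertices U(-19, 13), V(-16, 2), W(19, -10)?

(1/3, 1/3, 1/3)

The centroid is the average of the vertices, so each weight is 1/3.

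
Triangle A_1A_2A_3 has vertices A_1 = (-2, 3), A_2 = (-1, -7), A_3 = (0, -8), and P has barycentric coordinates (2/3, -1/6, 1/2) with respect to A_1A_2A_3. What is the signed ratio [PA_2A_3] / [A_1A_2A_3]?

2/3

The signed ratio [PA_2A_3]/[A_1A_2A_3] equals the barycentric coordinate of P at vertex A_1, which is 2/3.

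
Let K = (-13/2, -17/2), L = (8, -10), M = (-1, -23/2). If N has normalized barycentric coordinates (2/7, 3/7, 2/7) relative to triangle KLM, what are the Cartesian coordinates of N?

N = (2/7)·K + (3/7)·L + (2/7)·M.
x-coordinate: (2/7)·(-13/2) + (3/7)·8 + (2/7)·(-1) = 9/7.
y-coordinate: (2/7)·(-17/2) + (3/7)·(-10) + (2/7)·(-23/2) = -10.

(9/7, -10)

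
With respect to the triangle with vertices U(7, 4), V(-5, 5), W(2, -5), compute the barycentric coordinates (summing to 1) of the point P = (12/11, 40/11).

(5/11, 5/11, 1/11)

Signed area of the reference triangle: [UVW] = ½·(7·(5−(-5)) + (-5)·(-5−4) + 2·(4−5)) = ½·(70 + 45 − 2) = 113/2.
[PVW] = ½·((12/11)·(5−(-5)) + (-5)·(-5−(40/11)) + 2·(40/11−5)) = ½·(120/11 + 475/11 − 30/11) = 565/22, so the U-coordinate is (565/22)/(113/2) = 5/11.
[UPW] = ½·(7·(40/11−(-5)) + (12/11)·(-5−4) + 2·(4−(40/11))) = ½·(665/11 − 108/11 + 8/11) = 565/22, so the V-coordinate is 5/11.
[UVP] = ½·(7·(5−(40/11)) + (-5)·(40/11−4) + (12/11)·(4−5)) = ½·(105/11 + 20/11 − 12/11) = 113/22, so the W-coordinate is 1/11.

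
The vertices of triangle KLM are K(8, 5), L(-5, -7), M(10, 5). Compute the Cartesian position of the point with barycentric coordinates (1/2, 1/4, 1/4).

N = (1/2)·K + (1/4)·L + (1/4)·M.
x-coordinate: (1/2)·8 + (1/4)·(-5) + (1/4)·10 = 21/4.
y-coordinate: (1/2)·5 + (1/4)·(-7) + (1/4)·5 = 2.

(21/4, 2)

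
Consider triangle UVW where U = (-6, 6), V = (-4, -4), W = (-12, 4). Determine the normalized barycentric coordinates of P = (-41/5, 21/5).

(1/2, 1/10, 2/5)

Signed area of the reference triangle: [UVW] = ½·((-6)·(-4−4) + (-4)·(4−6) + (-12)·(6−(-4))) = ½·(48 + 8 − 120) = -32.
[PVW] = ½·((-41/5)·(-4−4) + (-4)·(4−(21/5)) + (-12)·(21/5−(-4))) = ½·(328/5 + 4/5 − 492/5) = -16, so the U-coordinate is (-16)/(-32) = 1/2.
[UPW] = ½·((-6)·(21/5−4) + (-41/5)·(4−6) + (-12)·(6−(21/5))) = ½·(-6/5 + 82/5 − 108/5) = -16/5, so the V-coordinate is 1/10.
[UVP] = ½·((-6)·(-4−(21/5)) + (-4)·(21/5−6) + (-41/5)·(6−(-4))) = ½·(246/5 + 36/5 − 82) = -64/5, so the W-coordinate is 2/5.
Check: 1/2 + 1/10 + 2/5 = 1.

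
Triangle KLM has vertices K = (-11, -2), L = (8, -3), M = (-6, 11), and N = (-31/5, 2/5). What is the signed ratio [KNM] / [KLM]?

[KLM] = ½·((-11)·(-3−11) + 8·(11−(-2)) + (-6)·(-2−(-3))) = ½·(154 + 104 − 6) = 126.
[KNM] = ½·((-11)·(2/5−11) + (-31/5)·(11−(-2)) + (-6)·(-2−(2/5))) = ½·(583/5 − 403/5 + 72/5) = 126/5, so the ratio is (126/5)/126 = 1/5.

1/5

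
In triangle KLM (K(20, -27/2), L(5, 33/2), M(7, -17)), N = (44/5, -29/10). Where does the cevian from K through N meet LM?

(6, -1/4)

Barycentric coordinates of N with respect to KLM: (1/5, 2/5, 2/5).
On side LM the K-coordinate is zero; dropping N's K-weight 1/5 and renormalizing the remaining 2/5 : 2/5 gives weights 1/2, 1/2 on L, M.
J = (1/2)·(5, 33/2) + (1/2)·(7, -17) = (6, -1/4).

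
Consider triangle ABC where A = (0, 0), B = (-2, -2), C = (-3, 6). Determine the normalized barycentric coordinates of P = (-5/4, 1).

(1/2, 1/4, 1/4)

Signed area of the reference triangle: [ABC] = ½·(0·(-2−6) + (-2)·(6−0) + (-3)·(0−(-2))) = ½·(0 − 12 − 6) = -9.
[PBC] = ½·((-5/4)·(-2−6) + (-2)·(6−1) + (-3)·(1−(-2))) = ½·(10 − 10 − 9) = -9/2, so the A-coordinate is (-9/2)/(-9) = 1/2.
[APC] = ½·(0·(1−6) + (-5/4)·(6−0) + (-3)·(0−1)) = ½·(0 − 15/2 + 3) = -9/4, so the B-coordinate is 1/4.
[ABP] = ½·(0·(-2−1) + (-2)·(1−0) + (-5/4)·(0−(-2))) = ½·(0 − 2 − 5/2) = -9/4, so the C-coordinate is 1/4.
Check: 1/2 + 1/4 + 1/4 = 1.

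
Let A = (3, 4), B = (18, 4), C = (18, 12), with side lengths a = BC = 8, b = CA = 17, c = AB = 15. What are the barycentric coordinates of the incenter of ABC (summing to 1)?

(1/5, 17/40, 3/8)

The incenter has barycentric coordinates proportional to the opposite side lengths: (8 : 17 : 15).
Normalizing by 8+17+15 = 40 gives (1/5, 17/40, 3/8).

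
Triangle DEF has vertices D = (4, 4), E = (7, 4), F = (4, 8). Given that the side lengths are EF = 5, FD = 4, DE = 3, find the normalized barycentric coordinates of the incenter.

(5/12, 1/3, 1/4)

The incenter has barycentric coordinates proportional to the opposite side lengths: (5 : 4 : 3).
Normalizing by 5+4+3 = 12 gives (5/12, 1/3, 1/4).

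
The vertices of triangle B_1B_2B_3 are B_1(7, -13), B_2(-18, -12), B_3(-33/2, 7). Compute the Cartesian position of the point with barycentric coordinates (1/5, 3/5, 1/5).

M = (1/5)·B_1 + (3/5)·B_2 + (1/5)·B_3.
x-coordinate: (1/5)·7 + (3/5)·(-18) + (1/5)·(-33/2) = -127/10.
y-coordinate: (1/5)·(-13) + (3/5)·(-12) + (1/5)·7 = -42/5.

(-127/10, -42/5)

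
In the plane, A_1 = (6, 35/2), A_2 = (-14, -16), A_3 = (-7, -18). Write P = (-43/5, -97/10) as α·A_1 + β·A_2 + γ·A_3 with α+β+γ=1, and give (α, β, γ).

Signed area of the reference triangle: [A_1A_2A_3] = ½·(6·(-16−(-18)) + (-14)·(-18−(35/2)) + (-7)·(35/2−(-16))) = ½·(12 + 497 − 469/2) = 549/4.
[PA_2A_3] = ½·((-43/5)·(-16−(-18)) + (-14)·(-18−(-97/10)) + (-7)·(-97/10−(-16))) = ½·(-86/5 + 581/5 − 441/10) = 549/20, so the A_1-coordinate is (549/20)/(549/4) = 1/5.
[A_1PA_3] = ½·(6·(-97/10−(-18)) + (-43/5)·(-18−(35/2)) + (-7)·(35/2−(-97/10))) = ½·(249/5 + 3053/10 − 952/5) = 1647/20, so the A_2-coordinate is 3/5.
[A_1A_2P] = ½·(6·(-16−(-97/10)) + (-14)·(-97/10−(35/2)) + (-43/5)·(35/2−(-16))) = ½·(-189/5 + 1904/5 − 2881/10) = 549/20, so the A_3-coordinate is 1/5.

(1/5, 3/5, 1/5)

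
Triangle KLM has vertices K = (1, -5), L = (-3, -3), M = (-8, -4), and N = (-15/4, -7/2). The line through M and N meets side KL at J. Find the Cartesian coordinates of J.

Barycentric coordinates of N with respect to KLM: (1/8, 5/8, 1/4).
On side KL the M-coordinate is zero; dropping N's M-weight 1/4 and renormalizing the remaining 1/8 : 5/8 gives weights 1/6, 5/6 on K, L.
J = (1/6)·(1, -5) + (5/6)·(-3, -3) = (-7/3, -10/3).

(-7/3, -10/3)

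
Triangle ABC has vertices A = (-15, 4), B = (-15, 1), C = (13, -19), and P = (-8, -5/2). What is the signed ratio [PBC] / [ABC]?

[ABC] = ½·((-15)·(1−(-19)) + (-15)·(-19−4) + 13·(4−1)) = ½·(-300 + 345 + 39) = 42.
[PBC] = ½·((-8)·(1−(-19)) + (-15)·(-19−(-5/2)) + 13·(-5/2−1)) = ½·(-160 + 495/2 − 91/2) = 21, so the ratio is 21/42 = 1/2.

1/2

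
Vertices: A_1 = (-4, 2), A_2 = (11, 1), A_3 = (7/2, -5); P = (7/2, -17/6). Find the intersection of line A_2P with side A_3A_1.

(2, -18/5)

Barycentric coordinates of P with respect to A_1A_2A_3: (1/6, 1/6, 2/3).
On side A_3A_1 the A_2-coordinate is zero; dropping P's A_2-weight 1/6 and renormalizing the remaining 2/3 : 1/6 gives weights 4/5, 1/5 on A_3, A_1.
Q = (4/5)·(7/2, -5) + (1/5)·(-4, 2) = (2, -18/5).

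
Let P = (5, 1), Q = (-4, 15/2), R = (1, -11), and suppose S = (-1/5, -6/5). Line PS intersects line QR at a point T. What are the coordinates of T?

(-3/2, -7/4)

Barycentric coordinates of S with respect to PQR: (1/5, 2/5, 2/5).
On side QR the P-coordinate is zero; dropping S's P-weight 1/5 and renormalizing the remaining 2/5 : 2/5 gives weights 1/2, 1/2 on Q, R.
T = (1/2)·(-4, 15/2) + (1/2)·(1, -11) = (-3/2, -7/4).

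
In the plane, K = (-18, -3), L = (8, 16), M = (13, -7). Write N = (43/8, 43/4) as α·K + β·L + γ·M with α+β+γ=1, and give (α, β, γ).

(1/8, 3/4, 1/8)

Signed area of the reference triangle: [KLM] = ½·((-18)·(16−(-7)) + 8·(-7−(-3)) + 13·(-3−16)) = ½·(-414 − 32 − 247) = -693/2.
[NLM] = ½·((43/8)·(16−(-7)) + 8·(-7−(43/4)) + 13·(43/4−16)) = ½·(989/8 − 142 − 273/4) = -693/16, so the K-coordinate is (-693/16)/(-693/2) = 1/8.
[KNM] = ½·((-18)·(43/4−(-7)) + (43/8)·(-7−(-3)) + 13·(-3−(43/4))) = ½·(-639/2 − 43/2 − 715/4) = -2079/8, so the L-coordinate is 3/4.
[KLN] = ½·((-18)·(16−(43/4)) + 8·(43/4−(-3)) + (43/8)·(-3−16)) = ½·(-189/2 + 110 − 817/8) = -693/16, so the M-coordinate is 1/8.
Check: 1/8 + 3/4 + 1/8 = 1.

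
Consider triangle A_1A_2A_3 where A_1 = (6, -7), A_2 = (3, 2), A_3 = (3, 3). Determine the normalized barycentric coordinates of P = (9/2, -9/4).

(1/2, 1/4, 1/4)

Signed area of the reference triangle: [A_1A_2A_3] = ½·(6·(2−3) + 3·(3−(-7)) + 3·(-7−2)) = ½·(-6 + 30 − 27) = -3/2.
[PA_2A_3] = ½·((9/2)·(2−3) + 3·(3−(-9/4)) + 3·(-9/4−2)) = ½·(-9/2 + 63/4 − 51/4) = -3/4, so the A_1-coordinate is (-3/4)/(-3/2) = 1/2.
[A_1PA_3] = ½·(6·(-9/4−3) + (9/2)·(3−(-7)) + 3·(-7−(-9/4))) = ½·(-63/2 + 45 − 57/4) = -3/8, so the A_2-coordinate is 1/4.
[A_1A_2P] = ½·(6·(2−(-9/4)) + 3·(-9/4−(-7)) + (9/2)·(-7−2)) = ½·(51/2 + 57/4 − 81/2) = -3/8, so the A_3-coordinate is 1/4.
Check: 1/2 + 1/4 + 1/4 = 1.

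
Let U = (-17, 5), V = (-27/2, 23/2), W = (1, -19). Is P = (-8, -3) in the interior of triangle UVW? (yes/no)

yes

Barycentric coordinates of P: (85/402, 24/67, 173/402).
The three coordinates are positive, positive, positive; a point is interior exactly when all three are positive.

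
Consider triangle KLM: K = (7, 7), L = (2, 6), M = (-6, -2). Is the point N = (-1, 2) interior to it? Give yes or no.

Barycentric coordinates of N: (1/4, 7/32, 17/32).
The three coordinates are positive, positive, positive; a point is interior exactly when all three are positive.

yes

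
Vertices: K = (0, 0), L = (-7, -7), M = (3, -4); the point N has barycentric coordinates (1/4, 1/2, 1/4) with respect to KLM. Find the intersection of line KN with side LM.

(-11/3, -6)

Line KN meets LM where the K-coordinate vanishes; zeroing N's K-weight and renormalizing leaves L, M-weights 1/2 : 1/4 → (2/3, 1/3).
So J = (2/3)·L + (1/3)·M = (-11/3, -6).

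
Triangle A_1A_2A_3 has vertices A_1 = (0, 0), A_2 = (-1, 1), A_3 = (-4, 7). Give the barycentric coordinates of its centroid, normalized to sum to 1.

(1/3, 1/3, 1/3)

The centroid is the average of the vertices, so each weight is 1/3.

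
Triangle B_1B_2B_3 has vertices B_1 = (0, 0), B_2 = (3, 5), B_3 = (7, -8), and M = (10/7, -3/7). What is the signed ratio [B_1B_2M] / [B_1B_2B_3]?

1/7

[B_1B_2B_3] = ½·(0·(5−(-8)) + 3·(-8−0) + 7·(0−5)) = ½·(0 − 24 − 35) = -59/2.
[B_1B_2M] = ½·(0·(5−(-3/7)) + 3·(-3/7−0) + (10/7)·(0−5)) = ½·(0 − 9/7 − 50/7) = -59/14, so the ratio is (-59/14)/(-59/2) = 1/7.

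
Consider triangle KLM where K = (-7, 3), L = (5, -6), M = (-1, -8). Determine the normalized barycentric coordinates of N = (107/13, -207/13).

(-11/13, 9/13, 15/13)

Signed area of the reference triangle: [KLM] = ½·((-7)·(-6−(-8)) + 5·(-8−3) + (-1)·(3−(-6))) = ½·(-14 − 55 − 9) = -39.
[NLM] = ½·((107/13)·(-6−(-8)) + 5·(-8−(-207/13)) + (-1)·(-207/13−(-6))) = ½·(214/13 + 515/13 + 129/13) = 33, so the K-coordinate is 33/(-39) = -11/13.
[KNM] = ½·((-7)·(-207/13−(-8)) + (107/13)·(-8−3) + (-1)·(3−(-207/13))) = ½·(721/13 − 1177/13 − 246/13) = -27, so the L-coordinate is 9/13.
[KLN] = ½·((-7)·(-6−(-207/13)) + 5·(-207/13−3) + (107/13)·(3−(-6))) = ½·(-903/13 − 1230/13 + 963/13) = -45, so the M-coordinate is 15/13.
Check: -11/13 + 9/13 + 15/13 = 1.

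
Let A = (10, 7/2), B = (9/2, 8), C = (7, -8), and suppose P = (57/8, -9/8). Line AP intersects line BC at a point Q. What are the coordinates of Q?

(37/6, -8/3)

Barycentric coordinates of P with respect to ABC: (1/4, 1/4, 1/2).
On side BC the A-coordinate is zero; dropping P's A-weight 1/4 and renormalizing the remaining 1/4 : 1/2 gives weights 1/3, 2/3 on B, C.
Q = (1/3)·(9/2, 8) + (2/3)·(7, -8) = (37/6, -8/3).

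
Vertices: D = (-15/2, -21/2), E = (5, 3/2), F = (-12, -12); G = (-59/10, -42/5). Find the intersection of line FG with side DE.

(-35/8, -15/2)

Barycentric coordinates of G with respect to DEF: (3/5, 1/5, 1/5).
On side DE the F-coordinate is zero; dropping G's F-weight 1/5 and renormalizing the remaining 3/5 : 1/5 gives weights 3/4, 1/4 on D, E.
H = (3/4)·(-15/2, -21/2) + (1/4)·(5, 3/2) = (-35/8, -15/2).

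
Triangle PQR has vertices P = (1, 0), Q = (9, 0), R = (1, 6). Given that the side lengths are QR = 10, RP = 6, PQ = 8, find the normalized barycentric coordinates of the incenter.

(5/12, 1/4, 1/3)

The incenter has barycentric coordinates proportional to the opposite side lengths: (10 : 6 : 8).
Normalizing by 10+6+8 = 24 gives (5/12, 1/4, 1/3).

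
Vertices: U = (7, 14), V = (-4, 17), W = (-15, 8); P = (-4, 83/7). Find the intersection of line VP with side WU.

Barycentric coordinates of P with respect to UVW: (3/7, 1/7, 3/7).
On side WU the V-coordinate is zero; dropping P's V-weight 1/7 and renormalizing the remaining 3/7 : 3/7 gives weights 1/2, 1/2 on W, U.
Q = (1/2)·(-15, 8) + (1/2)·(7, 14) = (-4, 11).

(-4, 11)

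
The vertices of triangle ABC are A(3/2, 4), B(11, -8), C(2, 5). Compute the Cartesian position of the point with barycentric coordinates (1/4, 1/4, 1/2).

P = (1/4)·A + (1/4)·B + (1/2)·C.
x-coordinate: (1/4)·(3/2) + (1/4)·11 + (1/2)·2 = 33/8.
y-coordinate: (1/4)·4 + (1/4)·(-8) + (1/2)·5 = 3/2.

(33/8, 3/2)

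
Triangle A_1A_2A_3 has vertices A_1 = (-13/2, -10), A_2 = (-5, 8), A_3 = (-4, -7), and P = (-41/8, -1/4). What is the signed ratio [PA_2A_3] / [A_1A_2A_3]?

[A_1A_2A_3] = ½·((-13/2)·(8−(-7)) + (-5)·(-7−(-10)) + (-4)·(-10−8)) = ½·(-195/2 − 15 + 72) = -81/4.
[PA_2A_3] = ½·((-41/8)·(8−(-7)) + (-5)·(-7−(-1/4)) + (-4)·(-1/4−8)) = ½·(-615/8 + 135/4 + 33) = -81/16, so the ratio is (-81/16)/(-81/4) = 1/4.

1/4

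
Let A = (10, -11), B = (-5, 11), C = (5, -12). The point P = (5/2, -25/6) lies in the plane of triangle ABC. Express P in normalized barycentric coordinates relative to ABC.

(1/6, 1/3, 1/2)

Signed area of the reference triangle: [ABC] = ½·(10·(11−(-12)) + (-5)·(-12−(-11)) + 5·(-11−11)) = ½·(230 + 5 − 110) = 125/2.
[PBC] = ½·((5/2)·(11−(-12)) + (-5)·(-12−(-25/6)) + 5·(-25/6−11)) = ½·(115/2 + 235/6 − 455/6) = 125/12, so the A-coordinate is (125/12)/(125/2) = 1/6.
[APC] = ½·(10·(-25/6−(-12)) + (5/2)·(-12−(-11)) + 5·(-11−(-25/6))) = ½·(235/3 − 5/2 − 205/6) = 125/6, so the B-coordinate is 1/3.
[ABP] = ½·(10·(11−(-25/6)) + (-5)·(-25/6−(-11)) + (5/2)·(-11−11)) = ½·(455/3 − 205/6 − 55) = 125/4, so the C-coordinate is 1/2.
Check: 1/6 + 1/3 + 1/2 = 1.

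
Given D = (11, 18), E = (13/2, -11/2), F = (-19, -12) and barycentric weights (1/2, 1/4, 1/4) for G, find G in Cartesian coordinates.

G = (1/2)·D + (1/4)·E + (1/4)·F.
x-coordinate: (1/2)·11 + (1/4)·(13/2) + (1/4)·(-19) = 19/8.
y-coordinate: (1/2)·18 + (1/4)·(-11/2) + (1/4)·(-12) = 37/8.

(19/8, 37/8)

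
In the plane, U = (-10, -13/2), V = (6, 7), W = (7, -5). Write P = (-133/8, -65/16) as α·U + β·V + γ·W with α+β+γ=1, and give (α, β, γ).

Signed area of the reference triangle: [UVW] = ½·((-10)·(7−(-5)) + 6·(-5−(-13/2)) + 7·(-13/2−7)) = ½·(-120 + 9 − 189/2) = -411/4.
[PVW] = ½·((-133/8)·(7−(-5)) + 6·(-5−(-65/16)) + 7·(-65/16−7)) = ½·(-399/2 − 45/8 − 1239/16) = -4521/32, so the U-coordinate is (-4521/32)/(-411/4) = 11/8.
[UPW] = ½·((-10)·(-65/16−(-5)) + (-133/8)·(-5−(-13/2)) + 7·(-13/2−(-65/16))) = ½·(-75/8 − 399/16 − 273/16) = -411/16, so the V-coordinate is 1/4.
[UVP] = ½·((-10)·(7−(-65/16)) + 6·(-65/16−(-13/2)) + (-133/8)·(-13/2−7)) = ½·(-885/8 + 117/8 + 3591/16) = 2055/32, so the W-coordinate is -5/8.
Check: 11/8 + 1/4 − 5/8 = 1.

(11/8, 1/4, -5/8)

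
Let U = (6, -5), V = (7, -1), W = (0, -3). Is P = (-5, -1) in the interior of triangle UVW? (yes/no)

no

Barycentric coordinates of P: (-12/13, 1/13, 24/13).
The three coordinates are negative, positive, positive; a point is interior exactly when all three are positive.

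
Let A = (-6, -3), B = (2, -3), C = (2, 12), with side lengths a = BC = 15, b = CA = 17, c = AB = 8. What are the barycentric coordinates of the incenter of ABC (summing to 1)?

The incenter has barycentric coordinates proportional to the opposite side lengths: (15 : 17 : 8).
Normalizing by 15+17+8 = 40 gives (3/8, 17/40, 1/5).

(3/8, 17/40, 1/5)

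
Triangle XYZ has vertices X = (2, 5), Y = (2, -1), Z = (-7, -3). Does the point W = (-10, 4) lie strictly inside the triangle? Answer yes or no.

no

Barycentric coordinates of W: (23/18, -29/18, 4/3).
The three coordinates are positive, negative, positive; a point is interior exactly when all three are positive.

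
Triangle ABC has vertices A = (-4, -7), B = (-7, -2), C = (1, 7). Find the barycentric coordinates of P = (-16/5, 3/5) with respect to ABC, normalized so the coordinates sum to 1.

(1/5, 2/5, 2/5)

Signed area of the reference triangle: [ABC] = ½·((-4)·(-2−7) + (-7)·(7−(-7)) + 1·(-7−(-2))) = ½·(36 − 98 − 5) = -67/2.
[PBC] = ½·((-16/5)·(-2−7) + (-7)·(7−(3/5)) + 1·(3/5−(-2))) = ½·(144/5 − 224/5 + 13/5) = -67/10, so the A-coordinate is (-67/10)/(-67/2) = 1/5.
[APC] = ½·((-4)·(3/5−7) + (-16/5)·(7−(-7)) + 1·(-7−(3/5))) = ½·(128/5 − 224/5 − 38/5) = -67/5, so the B-coordinate is 2/5.
[ABP] = ½·((-4)·(-2−(3/5)) + (-7)·(3/5−(-7)) + (-16/5)·(-7−(-2))) = ½·(52/5 − 266/5 + 16) = -67/5, so the C-coordinate is 2/5.
Check: 1/5 + 2/5 + 2/5 = 1.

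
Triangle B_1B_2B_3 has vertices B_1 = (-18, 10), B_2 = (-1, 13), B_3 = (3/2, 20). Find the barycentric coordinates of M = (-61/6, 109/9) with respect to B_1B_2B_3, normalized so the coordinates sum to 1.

(5/9, 1/3, 1/9)

Signed area of the reference triangle: [B_1B_2B_3] = ½·((-18)·(13−20) + (-1)·(20−10) + (3/2)·(10−13)) = ½·(126 − 10 − 9/2) = 223/4.
[MB_2B_3] = ½·((-61/6)·(13−20) + (-1)·(20−(109/9)) + (3/2)·(109/9−13)) = ½·(427/6 − 71/9 − 4/3) = 1115/36, so the B_1-coordinate is (1115/36)/(223/4) = 5/9.
[B_1MB_3] = ½·((-18)·(109/9−20) + (-61/6)·(20−10) + (3/2)·(10−(109/9))) = ½·(142 − 305/3 − 19/6) = 223/12, so the B_2-coordinate is 1/3.
[B_1B_2M] = ½·((-18)·(13−(109/9)) + (-1)·(109/9−10) + (-61/6)·(10−13)) = ½·(-16 − 19/9 + 61/2) = 223/36, so the B_3-coordinate is 1/9.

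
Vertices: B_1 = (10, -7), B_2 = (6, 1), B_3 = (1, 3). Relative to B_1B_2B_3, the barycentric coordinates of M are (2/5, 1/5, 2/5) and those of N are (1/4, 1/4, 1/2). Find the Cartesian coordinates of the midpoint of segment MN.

Barycentric coordinates of the midpoint are the average: (13/40, 9/40, 9/20).
Converting: (13/40)·B_1 + (9/40)·B_2 + (9/20)·B_3 = (101/20, -7/10).

(101/20, -7/10)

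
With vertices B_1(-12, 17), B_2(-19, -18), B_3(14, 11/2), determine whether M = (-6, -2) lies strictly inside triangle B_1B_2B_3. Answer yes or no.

yes

Barycentric coordinates of M: (445/1981, 850/1981, 98/283).
The three coordinates are positive, positive, positive; a point is interior exactly when all three are positive.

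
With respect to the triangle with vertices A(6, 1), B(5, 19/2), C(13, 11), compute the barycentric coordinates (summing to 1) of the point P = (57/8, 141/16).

Signed area of the reference triangle: [ABC] = ½·(6·(19/2−11) + 5·(11−1) + 13·(1−(19/2))) = ½·(-9 + 50 − 221/2) = -139/4.
[PBC] = ½·((57/8)·(19/2−11) + 5·(11−(141/16)) + 13·(141/16−(19/2))) = ½·(-171/16 + 175/16 − 143/16) = -139/32, so the A-coordinate is (-139/32)/(-139/4) = 1/8.
[APC] = ½·(6·(141/16−11) + (57/8)·(11−1) + 13·(1−(141/16))) = ½·(-105/8 + 285/4 − 1625/16) = -695/32, so the B-coordinate is 5/8.
[ABP] = ½·(6·(19/2−(141/16)) + 5·(141/16−1) + (57/8)·(1−(19/2))) = ½·(33/8 + 625/16 − 969/16) = -139/16, so the C-coordinate is 1/4.

(1/8, 5/8, 1/4)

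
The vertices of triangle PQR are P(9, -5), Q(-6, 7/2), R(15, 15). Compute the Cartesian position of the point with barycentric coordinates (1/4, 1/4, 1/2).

(33/4, 57/8)

S = (1/4)·P + (1/4)·Q + (1/2)·R.
x-coordinate: (1/4)·9 + (1/4)·(-6) + (1/2)·15 = 33/4.
y-coordinate: (1/4)·(-5) + (1/4)·(7/2) + (1/2)·15 = 57/8.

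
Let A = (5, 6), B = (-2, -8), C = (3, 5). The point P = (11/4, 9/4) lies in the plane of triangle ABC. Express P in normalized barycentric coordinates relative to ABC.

(1/2, 1/4, 1/4)

Signed area of the reference triangle: [ABC] = ½·(5·(-8−5) + (-2)·(5−6) + 3·(6−(-8))) = ½·(-65 + 2 + 42) = -21/2.
[PBC] = ½·((11/4)·(-8−5) + (-2)·(5−(9/4)) + 3·(9/4−(-8))) = ½·(-143/4 − 11/2 + 123/4) = -21/4, so the A-coordinate is (-21/4)/(-21/2) = 1/2.
[APC] = ½·(5·(9/4−5) + (11/4)·(5−6) + 3·(6−(9/4))) = ½·(-55/4 − 11/4 + 45/4) = -21/8, so the B-coordinate is 1/4.
[ABP] = ½·(5·(-8−(9/4)) + (-2)·(9/4−6) + (11/4)·(6−(-8))) = ½·(-205/4 + 15/2 + 77/2) = -21/8, so the C-coordinate is 1/4.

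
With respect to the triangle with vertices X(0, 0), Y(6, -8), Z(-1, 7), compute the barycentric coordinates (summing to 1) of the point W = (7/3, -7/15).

Signed area of the reference triangle: [XYZ] = ½·(0·(-8−7) + 6·(7−0) + (-1)·(0−(-8))) = ½·(0 + 42 − 8) = 17.
[WYZ] = ½·((7/3)·(-8−7) + 6·(7−(-7/15)) + (-1)·(-7/15−(-8))) = ½·(-35 + 224/5 − 113/15) = 17/15, so the X-coordinate is (17/15)/17 = 1/15.
[XWZ] = ½·(0·(-7/15−7) + (7/3)·(7−0) + (-1)·(0−(-7/15))) = ½·(0 + 49/3 − 7/15) = 119/15, so the Y-coordinate is 7/15.
[XYW] = ½·(0·(-8−(-7/15)) + 6·(-7/15−0) + (7/3)·(0−(-8))) = ½·(0 − 14/5 + 56/3) = 119/15, so the Z-coordinate is 7/15.
Check: 1/15 + 7/15 + 7/15 = 1.

(1/15, 7/15, 7/15)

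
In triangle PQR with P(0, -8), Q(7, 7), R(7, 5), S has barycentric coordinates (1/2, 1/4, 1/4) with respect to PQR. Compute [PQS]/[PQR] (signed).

1/4

The signed ratio [PQS]/[PQR] equals the barycentric coordinate of S at vertex R, which is 1/4.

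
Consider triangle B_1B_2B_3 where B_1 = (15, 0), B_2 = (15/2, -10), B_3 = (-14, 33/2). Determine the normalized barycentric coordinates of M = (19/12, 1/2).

Signed area of the reference triangle: [B_1B_2B_3] = ½·(15·(-10−(33/2)) + (15/2)·(33/2−0) + (-14)·(0−(-10))) = ½·(-795/2 + 495/4 − 140) = -1655/8.
[MB_2B_3] = ½·((19/12)·(-10−(33/2)) + (15/2)·(33/2−(1/2)) + (-14)·(1/2−(-10))) = ½·(-1007/24 + 120 − 147) = -1655/48, so the B_1-coordinate is (-1655/48)/(-1655/8) = 1/6.
[B_1MB_3] = ½·(15·(1/2−(33/2)) + (19/12)·(33/2−0) + (-14)·(0−(1/2))) = ½·(-240 + 209/8 + 7) = -1655/16, so the B_2-coordinate is 1/2.
[B_1B_2M] = ½·(15·(-10−(1/2)) + (15/2)·(1/2−0) + (19/12)·(0−(-10))) = ½·(-315/2 + 15/4 + 95/6) = -1655/24, so the B_3-coordinate is 1/3.
Check: 1/6 + 1/2 + 1/3 = 1.

(1/6, 1/2, 1/3)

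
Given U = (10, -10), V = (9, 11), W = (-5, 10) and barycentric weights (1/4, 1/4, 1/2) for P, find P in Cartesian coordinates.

(9/4, 21/4)

P = (1/4)·U + (1/4)·V + (1/2)·W.
x-coordinate: (1/4)·10 + (1/4)·9 + (1/2)·(-5) = 9/4.
y-coordinate: (1/4)·(-10) + (1/4)·11 + (1/2)·10 = 21/4.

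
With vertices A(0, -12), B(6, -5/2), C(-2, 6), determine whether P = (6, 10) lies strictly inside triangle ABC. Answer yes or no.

Barycentric coordinates of P: (-100/127, 152/127, 75/127).
The three coordinates are negative, positive, positive; a point is interior exactly when all three are positive.

no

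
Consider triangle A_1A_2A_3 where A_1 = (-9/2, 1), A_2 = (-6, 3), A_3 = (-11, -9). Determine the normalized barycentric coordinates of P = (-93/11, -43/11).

(2/11, 3/11, 6/11)

Signed area of the reference triangle: [A_1A_2A_3] = ½·((-9/2)·(3−(-9)) + (-6)·(-9−1) + (-11)·(1−3)) = ½·(-54 + 60 + 22) = 14.
[PA_2A_3] = ½·((-93/11)·(3−(-9)) + (-6)·(-9−(-43/11)) + (-11)·(-43/11−3)) = ½·(-1116/11 + 336/11 + 76) = 28/11, so the A_1-coordinate is (28/11)/14 = 2/11.
[A_1PA_3] = ½·((-9/2)·(-43/11−(-9)) + (-93/11)·(-9−1) + (-11)·(1−(-43/11))) = ½·(-252/11 + 930/11 − 54) = 42/11, so the A_2-coordinate is 3/11.
[A_1A_2P] = ½·((-9/2)·(3−(-43/11)) + (-6)·(-43/11−1) + (-93/11)·(1−3)) = ½·(-342/11 + 324/11 + 186/11) = 84/11, so the A_3-coordinate is 6/11.
Check: 2/11 + 3/11 + 6/11 = 1.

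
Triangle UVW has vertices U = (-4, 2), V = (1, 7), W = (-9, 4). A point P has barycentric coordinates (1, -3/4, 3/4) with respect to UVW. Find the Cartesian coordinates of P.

P = 1·U + (-3/4)·V + (3/4)·W.
x-coordinate: 1·(-4) + (-3/4)·1 + (3/4)·(-9) = -23/2.
y-coordinate: 1·2 + (-3/4)·7 + (3/4)·4 = -1/4.

(-23/2, -1/4)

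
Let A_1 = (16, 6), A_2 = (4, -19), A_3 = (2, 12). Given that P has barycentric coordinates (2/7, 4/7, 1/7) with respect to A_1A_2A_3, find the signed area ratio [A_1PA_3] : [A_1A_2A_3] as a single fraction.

4/7

The signed ratio [A_1PA_3]/[A_1A_2A_3] equals the barycentric coordinate of P at vertex A_2, which is 4/7.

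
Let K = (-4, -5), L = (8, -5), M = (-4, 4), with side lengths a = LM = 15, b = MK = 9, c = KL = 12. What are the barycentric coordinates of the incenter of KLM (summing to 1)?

The incenter has barycentric coordinates proportional to the opposite side lengths: (15 : 9 : 12).
Normalizing by 15+9+12 = 36 gives (5/12, 1/4, 1/3).

(5/12, 1/4, 1/3)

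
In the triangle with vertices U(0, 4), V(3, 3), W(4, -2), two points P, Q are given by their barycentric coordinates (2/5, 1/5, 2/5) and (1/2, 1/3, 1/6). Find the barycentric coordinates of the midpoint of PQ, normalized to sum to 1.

Since both coordinate triples sum to 1, the midpoint's barycentrics are the componentwise average.
(2/5+1/2)/2 = 9/20; similarly 4/15 and 17/60.

(9/20, 4/15, 17/60)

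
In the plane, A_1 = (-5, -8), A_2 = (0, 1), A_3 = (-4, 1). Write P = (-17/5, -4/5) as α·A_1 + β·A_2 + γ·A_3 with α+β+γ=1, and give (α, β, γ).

Signed area of the reference triangle: [A_1A_2A_3] = ½·((-5)·(1−1) + 0·(1−(-8)) + (-4)·(-8−1)) = ½·(0 + 0 + 36) = 18.
[PA_2A_3] = ½·((-17/5)·(1−1) + 0·(1−(-4/5)) + (-4)·(-4/5−1)) = ½·(0 + 0 + 36/5) = 18/5, so the A_1-coordinate is (18/5)/18 = 1/5.
[A_1PA_3] = ½·((-5)·(-4/5−1) + (-17/5)·(1−(-8)) + (-4)·(-8−(-4/5))) = ½·(9 − 153/5 + 144/5) = 18/5, so the A_2-coordinate is 1/5.
[A_1A_2P] = ½·((-5)·(1−(-4/5)) + 0·(-4/5−(-8)) + (-17/5)·(-8−1)) = ½·(-9 + 0 + 153/5) = 54/5, so the A_3-coordinate is 3/5.

(1/5, 1/5, 3/5)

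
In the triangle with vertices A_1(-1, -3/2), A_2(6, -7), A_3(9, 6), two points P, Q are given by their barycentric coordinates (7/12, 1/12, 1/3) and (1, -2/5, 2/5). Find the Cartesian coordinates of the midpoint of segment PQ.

(187/120, 509/240)

Barycentric coordinates of the midpoint are the average: (19/24, -19/120, 11/30).
Converting: (19/24)·A_1 + (-19/120)·A_2 + (11/30)·A_3 = (187/120, 509/240).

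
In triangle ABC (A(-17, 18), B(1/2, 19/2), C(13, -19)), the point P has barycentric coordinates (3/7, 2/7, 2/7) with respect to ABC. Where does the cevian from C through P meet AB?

Line CP meets AB where the C-coordinate vanishes; zeroing P's C-weight and renormalizing leaves A, B-weights 3/7 : 2/7 → (3/5, 2/5).
So Q = (3/5)·A + (2/5)·B = (-10, 73/5).

(-10, 73/5)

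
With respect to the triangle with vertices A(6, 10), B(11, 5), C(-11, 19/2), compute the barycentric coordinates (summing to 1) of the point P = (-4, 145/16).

(1/4, 1/8, 5/8)

Signed area of the reference triangle: [ABC] = ½·(6·(5−(19/2)) + 11·(19/2−10) + (-11)·(10−5)) = ½·(-27 − 11/2 − 55) = -175/4.
[PBC] = ½·((-4)·(5−(19/2)) + 11·(19/2−(145/16)) + (-11)·(145/16−5)) = ½·(18 + 77/16 − 715/16) = -175/16, so the A-coordinate is (-175/16)/(-175/4) = 1/4.
[APC] = ½·(6·(145/16−(19/2)) + (-4)·(19/2−10) + (-11)·(10−(145/16))) = ½·(-21/8 + 2 − 165/16) = -175/32, so the B-coordinate is 1/8.
[ABP] = ½·(6·(5−(145/16)) + 11·(145/16−10) + (-4)·(10−5)) = ½·(-195/8 − 165/16 − 20) = -875/32, so the C-coordinate is 5/8.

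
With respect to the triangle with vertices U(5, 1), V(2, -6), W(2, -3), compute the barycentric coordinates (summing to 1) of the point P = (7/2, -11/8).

Signed area of the reference triangle: [UVW] = ½·(5·(-6−(-3)) + 2·(-3−1) + 2·(1−(-6))) = ½·(-15 − 8 + 14) = -9/2.
[PVW] = ½·((7/2)·(-6−(-3)) + 2·(-3−(-11/8)) + 2·(-11/8−(-6))) = ½·(-21/2 − 13/4 + 37/4) = -9/4, so the U-coordinate is (-9/4)/(-9/2) = 1/2.
[UPW] = ½·(5·(-11/8−(-3)) + (7/2)·(-3−1) + 2·(1−(-11/8))) = ½·(65/8 − 14 + 19/4) = -9/16, so the V-coordinate is 1/8.
[UVP] = ½·(5·(-6−(-11/8)) + 2·(-11/8−1) + (7/2)·(1−(-6))) = ½·(-185/8 − 19/4 + 49/2) = -27/16, so the W-coordinate is 3/8.

(1/2, 1/8, 3/8)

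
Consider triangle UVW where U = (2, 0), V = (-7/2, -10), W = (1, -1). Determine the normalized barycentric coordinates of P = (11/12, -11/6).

Signed area of the reference triangle: [UVW] = ½·(2·(-10−(-1)) + (-7/2)·(-1−0) + 1·(0−(-10))) = ½·(-18 + 7/2 + 10) = -9/4.
[PVW] = ½·((11/12)·(-10−(-1)) + (-7/2)·(-1−(-11/6)) + 1·(-11/6−(-10))) = ½·(-33/4 − 35/12 + 49/6) = -3/2, so the U-coordinate is (-3/2)/(-9/4) = 2/3.
[UPW] = ½·(2·(-11/6−(-1)) + (11/12)·(-1−0) + 1·(0−(-11/6))) = ½·(-5/3 − 11/12 + 11/6) = -3/8, so the V-coordinate is 1/6.
[UVP] = ½·(2·(-10−(-11/6)) + (-7/2)·(-11/6−0) + (11/12)·(0−(-10))) = ½·(-49/3 + 77/12 + 55/6) = -3/8, so the W-coordinate is 1/6.

(2/3, 1/6, 1/6)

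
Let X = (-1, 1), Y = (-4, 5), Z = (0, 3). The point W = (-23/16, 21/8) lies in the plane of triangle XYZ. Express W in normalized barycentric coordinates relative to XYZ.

(7/16, 1/4, 5/16)

Signed area of the reference triangle: [XYZ] = ½·((-1)·(5−3) + (-4)·(3−1) + 0·(1−5)) = ½·(-2 − 8 + 0) = -5.
[WYZ] = ½·((-23/16)·(5−3) + (-4)·(3−(21/8)) + 0·(21/8−5)) = ½·(-23/8 − 3/2 + 0) = -35/16, so the X-coordinate is (-35/16)/(-5) = 7/16.
[XWZ] = ½·((-1)·(21/8−3) + (-23/16)·(3−1) + 0·(1−(21/8))) = ½·(3/8 − 23/8 + 0) = -5/4, so the Y-coordinate is 1/4.
[XYW] = ½·((-1)·(5−(21/8)) + (-4)·(21/8−1) + (-23/16)·(1−5)) = ½·(-19/8 − 13/2 + 23/4) = -25/16, so the Z-coordinate is 5/16.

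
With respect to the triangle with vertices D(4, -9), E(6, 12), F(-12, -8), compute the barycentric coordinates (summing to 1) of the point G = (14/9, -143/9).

Signed area of the reference triangle: [DEF] = ½·(4·(12−(-8)) + 6·(-8−(-9)) + (-12)·(-9−12)) = ½·(80 + 6 + 252) = 169.
[GEF] = ½·((14/9)·(12−(-8)) + 6·(-8−(-143/9)) + (-12)·(-143/9−12)) = ½·(280/9 + 142/3 + 1004/3) = 1859/9, so the D-coordinate is (1859/9)/169 = 11/9.
[DGF] = ½·(4·(-143/9−(-8)) + (14/9)·(-8−(-9)) + (-12)·(-9−(-143/9))) = ½·(-284/9 + 14/9 − 248/3) = -169/3, so the E-coordinate is -1/3.
[DEG] = ½·(4·(12−(-143/9)) + 6·(-143/9−(-9)) + (14/9)·(-9−12)) = ½·(1004/9 − 124/3 − 98/3) = 169/9, so the F-coordinate is 1/9.
Check: 11/9 − 1/3 + 1/9 = 1.

(11/9, -1/3, 1/9)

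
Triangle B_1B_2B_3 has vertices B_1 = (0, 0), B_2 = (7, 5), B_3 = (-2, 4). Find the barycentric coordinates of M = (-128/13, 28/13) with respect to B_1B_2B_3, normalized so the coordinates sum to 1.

(3/13, -12/13, 22/13)

Signed area of the reference triangle: [B_1B_2B_3] = ½·(0·(5−4) + 7·(4−0) + (-2)·(0−5)) = ½·(0 + 28 + 10) = 19.
[MB_2B_3] = ½·((-128/13)·(5−4) + 7·(4−(28/13)) + (-2)·(28/13−5)) = ½·(-128/13 + 168/13 + 74/13) = 57/13, so the B_1-coordinate is (57/13)/19 = 3/13.
[B_1MB_3] = ½·(0·(28/13−4) + (-128/13)·(4−0) + (-2)·(0−(28/13))) = ½·(0 − 512/13 + 56/13) = -228/13, so the B_2-coordinate is -12/13.
[B_1B_2M] = ½·(0·(5−(28/13)) + 7·(28/13−0) + (-128/13)·(0−5)) = ½·(0 + 196/13 + 640/13) = 418/13, so the B_3-coordinate is 22/13.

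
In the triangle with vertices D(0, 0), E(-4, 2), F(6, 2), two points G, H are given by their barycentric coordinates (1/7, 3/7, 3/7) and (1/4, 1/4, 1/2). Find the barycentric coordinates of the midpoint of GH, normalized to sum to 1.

(11/56, 19/56, 13/28)

Since both coordinate triples sum to 1, the midpoint's barycentrics are the componentwise average.
(1/7+1/4)/2 = 11/56; similarly 19/56 and 13/28.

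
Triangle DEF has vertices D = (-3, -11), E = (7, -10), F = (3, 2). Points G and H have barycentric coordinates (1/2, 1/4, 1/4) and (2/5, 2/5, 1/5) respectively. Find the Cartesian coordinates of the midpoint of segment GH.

(8/5, -31/4)

Barycentric coordinates of the midpoint are the average: (9/20, 13/40, 9/40).
Converting: (9/20)·D + (13/40)·E + (9/40)·F = (8/5, -31/4).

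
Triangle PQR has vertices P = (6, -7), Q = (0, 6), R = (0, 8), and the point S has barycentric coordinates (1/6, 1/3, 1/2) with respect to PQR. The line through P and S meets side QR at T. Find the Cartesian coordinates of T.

(0, 36/5)

Line PS meets QR where the P-coordinate vanishes; zeroing S's P-weight and renormalizing leaves Q, R-weights 1/3 : 1/2 → (2/5, 3/5).
So T = (2/5)·Q + (3/5)·R = (0, 36/5).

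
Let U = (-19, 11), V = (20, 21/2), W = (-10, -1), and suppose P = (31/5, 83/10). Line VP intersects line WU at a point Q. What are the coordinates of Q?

(-29/2, 5)

Barycentric coordinates of P with respect to UVW: (1/5, 3/5, 1/5).
On side WU the V-coordinate is zero; dropping P's V-weight 3/5 and renormalizing the remaining 1/5 : 1/5 gives weights 1/2, 1/2 on W, U.
Q = (1/2)·(-10, -1) + (1/2)·(-19, 11) = (-29/2, 5).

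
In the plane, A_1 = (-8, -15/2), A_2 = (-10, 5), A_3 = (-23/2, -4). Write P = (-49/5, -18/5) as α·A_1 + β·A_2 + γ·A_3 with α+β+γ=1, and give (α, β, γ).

Signed area of the reference triangle: [A_1A_2A_3] = ½·((-8)·(5−(-4)) + (-10)·(-4−(-15/2)) + (-23/2)·(-15/2−5)) = ½·(-72 − 35 + 575/4) = 147/8.
[PA_2A_3] = ½·((-49/5)·(5−(-4)) + (-10)·(-4−(-18/5)) + (-23/2)·(-18/5−5)) = ½·(-441/5 + 4 + 989/10) = 147/20, so the A_1-coordinate is (147/20)/(147/8) = 2/5.
[A_1PA_3] = ½·((-8)·(-18/5−(-4)) + (-49/5)·(-4−(-15/2)) + (-23/2)·(-15/2−(-18/5))) = ½·(-16/5 − 343/10 + 897/20) = 147/40, so the A_2-coordinate is 1/5.
[A_1A_2P] = ½·((-8)·(5−(-18/5)) + (-10)·(-18/5−(-15/2)) + (-49/5)·(-15/2−5)) = ½·(-344/5 − 39 + 245/2) = 147/20, so the A_3-coordinate is 2/5.
Check: 2/5 + 1/5 + 2/5 = 1.

(2/5, 1/5, 2/5)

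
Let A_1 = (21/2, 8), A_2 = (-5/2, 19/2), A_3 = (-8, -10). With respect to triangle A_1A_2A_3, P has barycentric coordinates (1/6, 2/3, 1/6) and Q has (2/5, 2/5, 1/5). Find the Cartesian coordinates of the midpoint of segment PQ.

(7/40, 11/2)

Barycentric coordinates of the midpoint are the average: (17/60, 8/15, 11/60).
Converting: (17/60)·A_1 + (8/15)·A_2 + (11/60)·A_3 = (7/40, 11/2).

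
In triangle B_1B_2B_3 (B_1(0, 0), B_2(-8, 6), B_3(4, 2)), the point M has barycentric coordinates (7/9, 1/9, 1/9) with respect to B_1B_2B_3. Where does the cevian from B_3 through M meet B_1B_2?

Line B_3M meets B_1B_2 where the B_3-coordinate vanishes; zeroing M's B_3-weight and renormalizing leaves B_1, B_2-weights 7/9 : 1/9 → (7/8, 1/8).
So N = (7/8)·B_1 + (1/8)·B_2 = (-1, 3/4).

(-1, 3/4)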